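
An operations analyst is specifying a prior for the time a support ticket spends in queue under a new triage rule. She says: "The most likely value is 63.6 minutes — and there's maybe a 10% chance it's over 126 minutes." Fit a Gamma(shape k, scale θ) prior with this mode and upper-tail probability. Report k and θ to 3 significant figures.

k ≈ 5.1, θ ≈ 15.5

Gamma(k,θ) with k>1 has mode (k−1)θ, so θ = 63.6/(k−1).
Need P(X < 126) = 0.9 with θ tied to k this way. Start at k = 2, θ = 63.6: P(X<126) ≈ 0.589.
Too low — raise k to concentrate. Iterating converges to k ≈ 5.1.
Then θ = 63.6/(5.1−1) ≈ 15.5.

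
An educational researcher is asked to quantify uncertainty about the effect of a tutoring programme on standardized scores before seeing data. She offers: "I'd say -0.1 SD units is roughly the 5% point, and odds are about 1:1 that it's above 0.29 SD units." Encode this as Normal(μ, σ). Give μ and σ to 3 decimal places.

μ = 0.290, σ = 0.237

The p-quantile of Normal(μ,σ) is μ + z_p·σ, with z_{0.05} = -1.645 and z_{0.5} = 0.
Eliminate σ: μ = (z₂·x₁ − z₁·x₂)/(z₂ − z₁) = (0·-0.1 − (-1.645)·0.29)/1.645 = 0.290.
Then σ = (x₂ − x₁)/(z₂ − z₁) = (0.29 − -0.1)/1.645 = 0.237.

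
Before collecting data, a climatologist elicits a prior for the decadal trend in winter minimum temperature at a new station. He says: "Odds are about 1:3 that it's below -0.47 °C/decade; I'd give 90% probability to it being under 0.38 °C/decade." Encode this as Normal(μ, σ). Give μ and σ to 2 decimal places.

μ = -0.18, σ = 0.43

For Normal(μ,σ), the p-quantile is μ + z_p·σ. Here z_{0.25} = -0.6745, z_{0.9} = 1.282.
So -0.47 = μ − 0.6745σ and 0.38 = μ + 1.282σ.
Subtracting: σ = (0.38 − -0.47)/(1.282 − (-0.6745)) = 0.43.
Then μ = -0.47 − (-0.6745)·0.43 = -0.18.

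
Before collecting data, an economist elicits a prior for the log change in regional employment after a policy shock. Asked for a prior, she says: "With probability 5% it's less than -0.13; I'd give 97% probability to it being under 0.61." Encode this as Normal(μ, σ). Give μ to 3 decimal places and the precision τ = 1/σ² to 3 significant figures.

For Normal(μ,σ), the p-quantile is μ + z_p·σ. Here z_{0.05} = -1.645, z_{0.97} = 1.881.
So -0.13 = μ − 1.645σ and 0.61 = μ + 1.881σ.
Subtracting: σ = (0.61 − -0.13)/(1.881 − (-1.645)) = 0.210.
Then μ = -0.13 − (-1.645)·0.210 = 0.215.
Precision τ = 1/σ² = 1/0.2099² = 22.7.

μ = 0.215, τ = 22.7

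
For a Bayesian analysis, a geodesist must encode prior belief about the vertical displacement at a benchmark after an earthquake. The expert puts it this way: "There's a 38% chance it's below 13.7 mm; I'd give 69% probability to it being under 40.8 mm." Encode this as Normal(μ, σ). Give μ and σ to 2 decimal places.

μ = 24.03, σ = 33.82

The p-quantile of Normal(μ,σ) is μ + z_p·σ, with z_{0.38} = -0.3055 and z_{0.69} = 0.4959.
Eliminate σ: μ = (z₂·x₁ − z₁·x₂)/(z₂ − z₁) = (0.4959·13.7 − (-0.3055)·40.8)/0.8013 = 24.03.
Then σ = (x₂ − x₁)/(z₂ − z₁) = (40.8 − 13.7)/0.8013 = 33.82.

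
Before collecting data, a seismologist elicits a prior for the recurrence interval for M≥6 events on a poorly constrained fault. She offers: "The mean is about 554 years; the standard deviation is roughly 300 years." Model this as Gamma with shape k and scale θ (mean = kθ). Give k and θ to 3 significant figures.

For Gamma(k, scale θ): mean = kθ, variance = kθ², so CV = 1/√k.
CV = SD/mean = 300/554 = 0.5415, hence k = 1/CV² = 3.41.
Then θ = mean/k = 554/3.41 = 162.

k ≈ 3.41, θ ≈ 162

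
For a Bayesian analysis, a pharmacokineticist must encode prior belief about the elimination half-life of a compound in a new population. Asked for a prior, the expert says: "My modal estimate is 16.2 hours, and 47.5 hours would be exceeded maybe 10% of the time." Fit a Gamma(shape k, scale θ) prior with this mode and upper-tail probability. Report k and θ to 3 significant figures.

k ≈ 2.65, θ ≈ 9.84

Gamma(k,θ) with k>1 has mode (k−1)θ, so θ = 16.2/(k−1).
Need P(X < 47.5) = 0.9 with θ tied to k this way. Start at k = 2, θ = 16.2: P(X<47.5) ≈ 0.790.
Too low — raise k to concentrate. Iterating converges to k ≈ 2.65.
Then θ = 16.2/(2.65−1) ≈ 9.84.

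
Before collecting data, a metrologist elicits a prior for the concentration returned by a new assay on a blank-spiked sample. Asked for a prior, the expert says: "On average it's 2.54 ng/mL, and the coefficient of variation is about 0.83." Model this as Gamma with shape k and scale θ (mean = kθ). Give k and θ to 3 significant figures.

k ≈ 1.45, θ ≈ 1.75

For Gamma(k, scale θ): mean = kθ, variance = kθ², so CV = 1/√k.
CV = 0.83, hence k = 1/CV² = 1.45.
Then θ = mean/k = 2.54/1.45 = 1.75.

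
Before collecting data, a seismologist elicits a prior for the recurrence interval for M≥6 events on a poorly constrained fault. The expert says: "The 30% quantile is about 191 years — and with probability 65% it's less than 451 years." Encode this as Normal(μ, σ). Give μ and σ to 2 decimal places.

μ = 340.87, σ = 285.80

For Normal(μ,σ), the p-quantile is μ + z_p·σ. Here z_{0.3} = -0.5244, z_{0.65} = 0.3853.
So 191 = μ − 0.5244σ and 451 = μ + 0.3853σ.
Subtracting: σ = (451 − 191)/(0.3853 − (-0.5244)) = 285.80.
Then μ = 191 − (-0.5244)·285.80 = 340.87.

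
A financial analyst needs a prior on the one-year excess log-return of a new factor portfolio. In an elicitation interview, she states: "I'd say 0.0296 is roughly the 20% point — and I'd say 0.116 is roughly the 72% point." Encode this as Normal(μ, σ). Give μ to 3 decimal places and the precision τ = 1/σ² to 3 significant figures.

For Normal(μ,σ), the p-quantile is μ + z_p·σ. Here z_{0.2} = -0.8416, z_{0.72} = 0.5828.
So 0.0296 = μ − 0.8416σ and 0.116 = μ + 0.5828σ.
Subtracting: σ = (0.116 − 0.0296)/(0.5828 − (-0.8416)) = 0.061.
Then μ = 0.0296 − (-0.8416)·0.061 = 0.081.
Precision τ = 1/σ² = 1/0.06065² = 272.

μ = 0.081, τ = 272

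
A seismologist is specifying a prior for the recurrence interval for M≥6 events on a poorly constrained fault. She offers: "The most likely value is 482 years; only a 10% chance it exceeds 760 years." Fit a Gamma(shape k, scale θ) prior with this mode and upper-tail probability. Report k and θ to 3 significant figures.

k ≈ 10, θ ≈ 53.3

Gamma(k,θ) with k>1 has mode (k−1)θ, so θ = 482/(k−1).
Need P(X < 760) = 0.9 with θ tied to k this way. Start at k = 2, θ = 482: P(X<760) ≈ 0.468.
Too low — raise k to concentrate. Iterating converges to k ≈ 10.
Then θ = 482/(10−1) ≈ 53.3.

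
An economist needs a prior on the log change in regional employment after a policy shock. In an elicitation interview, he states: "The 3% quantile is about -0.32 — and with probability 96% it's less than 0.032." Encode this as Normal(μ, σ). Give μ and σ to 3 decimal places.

μ = -0.138, σ = 0.097

For Normal(μ,σ), the p-quantile is μ + z_p·σ. Here z_{0.03} = -1.881, z_{0.96} = 1.751.
So -0.32 = μ − 1.881σ and 0.032 = μ + 1.751σ.
Subtracting: σ = (0.032 − -0.32)/(1.751 − (-1.881)) = 0.097.
Then μ = -0.32 − (-1.881)·0.097 = -0.138.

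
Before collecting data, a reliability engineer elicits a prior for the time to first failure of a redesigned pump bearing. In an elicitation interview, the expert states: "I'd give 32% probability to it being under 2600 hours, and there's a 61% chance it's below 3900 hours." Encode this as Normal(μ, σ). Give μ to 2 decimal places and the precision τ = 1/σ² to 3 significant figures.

For Normal(μ,σ), the p-quantile is μ + z_p·σ. Here z_{0.32} = -0.4677, z_{0.61} = 0.2793.
So 2600 = μ − 0.4677σ and 3900 = μ + 0.2793σ.
Subtracting: σ = (3900 − 2600)/(0.2793 − (-0.4677)) = 1740.25.
Then μ = 2600 − (-0.4677)·1740.25 = 3413.91.
Precision τ = 1/σ² = 1/1740² = 3.3e-07.

μ = 3413.91, τ = 3.3e-07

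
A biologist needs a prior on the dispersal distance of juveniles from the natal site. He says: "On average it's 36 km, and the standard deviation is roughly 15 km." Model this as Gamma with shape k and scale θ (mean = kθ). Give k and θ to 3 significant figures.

For Gamma(k, scale θ): mean = kθ, variance = kθ², so CV = 1/√k.
CV = SD/mean = 15/36 = 0.4167, hence k = 1/CV² = 5.76.
Then θ = mean/k = 36/5.76 = 6.25.

k ≈ 5.76, θ ≈ 6.25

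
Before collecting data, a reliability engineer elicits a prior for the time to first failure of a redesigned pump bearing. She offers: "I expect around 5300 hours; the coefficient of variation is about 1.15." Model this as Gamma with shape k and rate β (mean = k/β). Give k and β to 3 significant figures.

k ≈ 0.756, β ≈ 0.000143

For Gamma(k, rate β): mean = k/β, variance = k/β², so CV = 1/√k.
CV = 1.15, hence k = 1/CV² = 0.756.
Then β = k/mean = 0.756/5300 = 0.000143.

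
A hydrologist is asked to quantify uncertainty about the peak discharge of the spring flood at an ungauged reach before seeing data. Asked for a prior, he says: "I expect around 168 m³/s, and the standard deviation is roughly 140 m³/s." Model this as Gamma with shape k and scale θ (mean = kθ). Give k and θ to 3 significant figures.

k ≈ 1.44, θ ≈ 117

For Gamma(k, scale θ): mean = kθ, variance = kθ², so CV = 1/√k.
CV = SD/mean = 140/168 = 0.8333, hence k = 1/CV² = 1.44.
Then θ = mean/k = 168/1.44 = 117.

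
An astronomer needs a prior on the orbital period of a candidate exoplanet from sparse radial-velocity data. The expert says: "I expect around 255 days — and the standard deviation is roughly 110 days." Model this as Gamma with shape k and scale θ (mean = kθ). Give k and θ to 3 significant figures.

For Gamma(k, scale θ): mean = kθ, variance = kθ², so CV = 1/√k.
CV = SD/mean = 110/255 = 0.4314, hence k = 1/CV² = 5.37.
Then θ = mean/k = 255/5.37 = 47.5.

k ≈ 5.37, θ ≈ 47.5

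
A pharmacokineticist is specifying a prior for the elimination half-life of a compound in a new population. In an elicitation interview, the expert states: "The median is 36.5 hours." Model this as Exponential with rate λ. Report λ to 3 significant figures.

Exponential median = ln 2 / λ, so λ = ln 2 / 36.5 = 0.019.

λ ≈ 0.019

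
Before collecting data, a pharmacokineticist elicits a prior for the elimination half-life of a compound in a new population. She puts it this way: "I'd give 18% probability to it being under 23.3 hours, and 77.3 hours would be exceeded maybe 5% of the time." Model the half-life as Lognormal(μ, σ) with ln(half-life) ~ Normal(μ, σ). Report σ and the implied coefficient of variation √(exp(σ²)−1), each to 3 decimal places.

If T ~ Lognormal(μ,σ) then ln T ~ Normal(μ,σ), so the p-quantile of ln T is μ + z_p·σ.
ln(23.3) = 3.148 and ln(77.3) = 4.348; z_{0.18} = -0.9154, z_{0.95} = 1.645.
σ = (4.348 − 3.148)/(1.645 − (-0.9154)) = 0.468.
μ = 3.148 − (-0.9154)·0.468 = 3.577.
CV = √(exp(σ²)−1) = √(exp(0.2194)−1) = 0.495.

σ ≈ 0.468, CV ≈ 0.495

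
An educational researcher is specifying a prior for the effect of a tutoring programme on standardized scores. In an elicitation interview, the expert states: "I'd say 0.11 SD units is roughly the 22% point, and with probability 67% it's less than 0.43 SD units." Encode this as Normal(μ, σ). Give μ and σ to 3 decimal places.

For Normal(μ,σ), the p-quantile is μ + z_p·σ. Here z_{0.22} = -0.7722, z_{0.67} = 0.4399.
So 0.11 = μ − 0.7722σ and 0.43 = μ + 0.4399σ.
Subtracting: σ = (0.43 − 0.11)/(0.4399 − (-0.7722)) = 0.264.
Then μ = 0.11 − (-0.7722)·0.264 = 0.314.

μ = 0.314, σ = 0.264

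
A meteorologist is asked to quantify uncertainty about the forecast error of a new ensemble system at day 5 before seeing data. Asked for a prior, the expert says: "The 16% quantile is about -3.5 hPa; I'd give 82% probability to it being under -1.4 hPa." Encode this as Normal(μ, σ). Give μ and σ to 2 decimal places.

The p-quantile of Normal(μ,σ) is μ + z_p·σ, with z_{0.16} = -0.9945 and z_{0.82} = 0.9154.
Eliminate σ: μ = (z₂·x₁ − z₁·x₂)/(z₂ − z₁) = (0.9154·-3.5 − (-0.9945)·-1.4)/1.91 = -2.41.
Then σ = (x₂ − x₁)/(z₂ − z₁) = (-1.4 − -3.5)/1.91 = 1.10.

μ = -2.41, σ = 1.10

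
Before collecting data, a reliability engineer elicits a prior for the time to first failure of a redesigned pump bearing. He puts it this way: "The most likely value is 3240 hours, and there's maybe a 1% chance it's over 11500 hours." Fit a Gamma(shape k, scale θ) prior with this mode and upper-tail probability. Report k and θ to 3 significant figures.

Gamma(k,θ) with k>1 has mode (k−1)θ, so θ = 3240/(k−1).
Need P(X < 11500) = 0.99 with θ tied to k this way. Start at k = 2, θ = 3240: P(X<11500) ≈ 0.869.
Too low — raise k to concentrate. Iterating converges to k ≈ 3.69.
Then θ = 3240/(3.69−1) ≈ 1200.

k ≈ 3.69, θ ≈ 1200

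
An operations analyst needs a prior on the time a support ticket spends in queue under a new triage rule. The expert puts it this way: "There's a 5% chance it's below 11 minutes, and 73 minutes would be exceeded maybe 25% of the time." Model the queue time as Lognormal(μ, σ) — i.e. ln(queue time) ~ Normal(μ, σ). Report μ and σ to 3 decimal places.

μ ≈ 3.740, σ ≈ 0.816

If T ~ Lognormal(μ,σ) then ln T ~ Normal(μ,σ), so the p-quantile of ln T is μ + z_p·σ.
ln(11) = 2.398 and ln(73) = 4.29; z_{0.05} = -1.645, z_{0.75} = 0.6745.
σ = (4.29 − 2.398)/(0.6745 − (-1.645)) = 0.816.
μ = 2.398 − (-1.645)·0.816 = 3.740.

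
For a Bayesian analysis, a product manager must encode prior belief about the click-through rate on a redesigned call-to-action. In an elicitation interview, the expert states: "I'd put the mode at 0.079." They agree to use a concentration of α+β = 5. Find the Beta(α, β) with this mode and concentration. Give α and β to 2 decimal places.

For α,β > 1 the Beta mode is (α−1)/(α+β−2). With α+β = 5, the mode is (α−1)/3.
Set (α−1)/3 = 0.079 → α = 1 + 0.079·3 = 1.24.
β = 5 − α = 3.76.

α = 1.24, β = 3.76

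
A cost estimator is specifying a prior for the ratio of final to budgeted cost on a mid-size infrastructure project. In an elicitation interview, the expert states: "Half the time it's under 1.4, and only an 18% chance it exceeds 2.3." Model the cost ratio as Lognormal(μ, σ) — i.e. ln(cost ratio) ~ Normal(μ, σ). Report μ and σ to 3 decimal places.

μ ≈ 0.336, σ ≈ 0.542

If T ~ Lognormal(μ,σ) then ln T ~ Normal(μ,σ), so the p-quantile of ln T is μ + z_p·σ.
ln(1.4) = 0.3365 and ln(2.3) = 0.8329; z_{0.5} = 0, z_{0.82} = 0.9154.
σ = (0.8329 − 0.3365)/(0.9154 − (0)) = 0.542.
μ = 0.3365 − (0)·0.542 = 0.336.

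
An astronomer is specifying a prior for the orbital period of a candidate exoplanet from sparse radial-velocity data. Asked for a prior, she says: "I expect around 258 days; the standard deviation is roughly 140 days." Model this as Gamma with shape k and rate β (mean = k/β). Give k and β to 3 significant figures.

k ≈ 3.4, β ≈ 0.0132

For Gamma(k, rate β): mean = k/β, variance = k/β², so CV = 1/√k.
CV = SD/mean = 140/258 = 0.5426, hence k = 1/CV² = 3.4.
Then β = k/mean = 3.4/258 = 0.0132.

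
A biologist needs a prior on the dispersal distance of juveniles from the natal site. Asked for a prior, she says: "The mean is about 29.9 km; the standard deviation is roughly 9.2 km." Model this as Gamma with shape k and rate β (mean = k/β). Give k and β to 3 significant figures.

k ≈ 10.6, β ≈ 0.353

For Gamma(k, rate β): mean = k/β, variance = k/β², so CV = 1/√k.
CV = SD/mean = 9.2/29.9 = 0.3077, hence k = 1/CV² = 10.6.
Then β = k/mean = 10.6/29.9 = 0.353.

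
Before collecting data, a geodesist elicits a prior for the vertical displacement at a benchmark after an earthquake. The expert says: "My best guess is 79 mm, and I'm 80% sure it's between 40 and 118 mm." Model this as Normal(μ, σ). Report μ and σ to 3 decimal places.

A symmetric 80% interval runs μ ± z·σ with z = 1.282.
Half-width = 39, so σ = 39/1.282 = 30.432.
μ is the stated best guess, 79.000.

μ = 79.000, σ = 30.432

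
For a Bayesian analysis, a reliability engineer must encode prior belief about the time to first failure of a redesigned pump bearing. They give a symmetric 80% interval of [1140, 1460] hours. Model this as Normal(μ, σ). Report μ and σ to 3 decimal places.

A symmetric 80% interval runs μ ± z·σ with z = 1.282.
Half-width = 160, so σ = 160/1.282 = 124.849.
μ is the interval midpoint, 1300.000.

μ = 1300.000, σ = 124.849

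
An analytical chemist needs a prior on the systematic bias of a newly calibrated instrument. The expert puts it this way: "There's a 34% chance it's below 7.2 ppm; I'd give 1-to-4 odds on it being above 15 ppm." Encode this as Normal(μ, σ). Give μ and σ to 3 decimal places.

μ = 9.765, σ = 6.220

The p-quantile of Normal(μ,σ) is μ + z_p·σ, with z_{0.34} = -0.4125 and z_{0.8} = 0.8416.
Eliminate σ: μ = (z₂·x₁ − z₁·x₂)/(z₂ − z₁) = (0.8416·7.2 − (-0.4125)·15)/1.254 = 9.765.
Then σ = (x₂ − x₁)/(z₂ − z₁) = (15 − 7.2)/1.254 = 6.220.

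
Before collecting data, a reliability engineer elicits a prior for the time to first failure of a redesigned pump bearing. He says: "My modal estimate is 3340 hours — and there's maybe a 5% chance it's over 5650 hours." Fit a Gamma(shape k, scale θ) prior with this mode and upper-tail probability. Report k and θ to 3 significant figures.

Gamma(k,θ) with k>1 has mode (k−1)θ, so θ = 3340/(k−1).
Need P(X < 5650) = 0.95 with θ tied to k this way. Start at k = 2, θ = 3340: P(X<5650) ≈ 0.504.
Too low — raise k to concentrate. Iterating converges to k ≈ 11.1.
Then θ = 3340/(11.1−1) ≈ 331.

k ≈ 11.1, θ ≈ 331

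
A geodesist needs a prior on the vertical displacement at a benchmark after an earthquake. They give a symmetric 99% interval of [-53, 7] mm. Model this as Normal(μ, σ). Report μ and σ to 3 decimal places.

A symmetric 99% interval runs μ ± z·σ with z = 2.576.
Half-width = 30, so σ = 30/2.576 = 11.647.
μ is the interval midpoint, -23.000.

μ = -23.000, σ = 11.647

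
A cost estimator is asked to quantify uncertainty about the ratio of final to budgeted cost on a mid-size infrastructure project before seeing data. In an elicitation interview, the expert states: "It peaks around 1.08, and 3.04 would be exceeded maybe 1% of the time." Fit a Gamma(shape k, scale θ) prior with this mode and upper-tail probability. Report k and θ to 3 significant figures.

k ≈ 5.27, θ ≈ 0.253

Gamma(k,θ) with k>1 has mode (k−1)θ, so θ = 1.08/(k−1).
Need P(X < 3.04) = 0.99 with θ tied to k this way. Start at k = 2, θ = 1.08: P(X<3.04) ≈ 0.771.
Too low — raise k to concentrate. Iterating converges to k ≈ 5.27.
Then θ = 1.08/(5.27−1) ≈ 0.253.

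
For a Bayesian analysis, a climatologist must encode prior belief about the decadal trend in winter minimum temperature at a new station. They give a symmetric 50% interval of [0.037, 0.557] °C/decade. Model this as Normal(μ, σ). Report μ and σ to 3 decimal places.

A symmetric 50% interval runs μ ± z·σ with z = 0.6745.
Half-width = 0.26, so σ = 0.26/0.6745 = 0.385.
μ is the interval midpoint, 0.297.

μ = 0.297, σ = 0.385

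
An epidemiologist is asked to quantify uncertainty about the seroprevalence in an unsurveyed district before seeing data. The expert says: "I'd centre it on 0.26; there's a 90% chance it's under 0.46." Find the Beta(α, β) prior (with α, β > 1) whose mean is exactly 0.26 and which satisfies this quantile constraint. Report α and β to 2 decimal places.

α ≈ 2.18, β ≈ 6.21

With mean 0.26 fixed, write α = 0.26s, β = 0.74s where s = α+β.
Need P(θ < 0.46) = 0.9 under Beta(0.26s, 0.74s). Normal approximation: (q−m)/√(m(1−m)/s) ≈ z_{0.9} = 1.28, so s ≈ 0.26·0.74·(1.28)²/(0.46−0.26)² = 7.9.
At s = 7.9: P(θ<0.46) ≈ 0.894. Adjusting to match 0.9 gives s ≈ 8.39.
So α = 0.26·8.39 ≈ 2.18, β = 0.74·8.39 ≈ 6.21.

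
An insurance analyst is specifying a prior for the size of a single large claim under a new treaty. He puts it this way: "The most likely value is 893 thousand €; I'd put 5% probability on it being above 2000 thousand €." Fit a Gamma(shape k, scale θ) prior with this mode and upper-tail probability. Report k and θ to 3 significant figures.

Gamma(k,θ) with k>1 has mode (k−1)θ, so θ = 893/(k−1).
Need P(X < 2000) = 0.95 with θ tied to k this way. Start at k = 2, θ = 893: P(X<2000) ≈ 0.655.
Too low — raise k to concentrate. Iterating converges to k ≈ 5.22.
Then θ = 893/(5.22−1) ≈ 211.

k ≈ 5.22, θ ≈ 211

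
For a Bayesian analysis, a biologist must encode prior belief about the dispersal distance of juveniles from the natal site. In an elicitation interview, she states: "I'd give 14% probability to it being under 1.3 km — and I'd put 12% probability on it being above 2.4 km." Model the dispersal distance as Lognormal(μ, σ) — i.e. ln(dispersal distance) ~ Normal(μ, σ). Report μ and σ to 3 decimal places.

μ ≈ 0.556, σ ≈ 0.272

If T ~ Lognormal(μ,σ) then ln T ~ Normal(μ,σ), so the p-quantile of ln T is μ + z_p·σ.
ln(1.3) = 0.2624 and ln(2.4) = 0.8755; z_{0.14} = -1.08, z_{0.88} = 1.175.
σ = (0.8755 − 0.2624)/(1.175 − (-1.08)) = 0.272.
μ = 0.2624 − (-1.08)·0.272 = 0.556.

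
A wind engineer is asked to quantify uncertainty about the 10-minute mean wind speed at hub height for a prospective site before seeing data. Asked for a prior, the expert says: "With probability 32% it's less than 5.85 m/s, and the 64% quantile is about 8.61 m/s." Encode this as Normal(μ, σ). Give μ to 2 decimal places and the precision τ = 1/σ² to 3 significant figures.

μ = 7.41, τ = 0.0896

The p-quantile of Normal(μ,σ) is μ + z_p·σ, with z_{0.32} = -0.4677 and z_{0.64} = 0.3585.
Eliminate σ: μ = (z₂·x₁ − z₁·x₂)/(z₂ − z₁) = (0.3585·5.85 − (-0.4677)·8.61)/0.8262 = 7.41.
Then σ = (x₂ − x₁)/(z₂ − z₁) = (8.61 − 5.85)/0.8262 = 3.34.
Precision τ = 1/σ² = 1/3.341² = 0.0896.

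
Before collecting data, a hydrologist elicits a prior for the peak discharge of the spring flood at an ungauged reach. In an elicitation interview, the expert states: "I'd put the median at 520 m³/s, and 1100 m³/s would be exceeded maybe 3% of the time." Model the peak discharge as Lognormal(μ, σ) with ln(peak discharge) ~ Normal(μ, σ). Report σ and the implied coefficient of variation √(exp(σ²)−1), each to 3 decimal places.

σ ≈ 0.398, CV ≈ 0.415

If T ~ Lognormal(μ,σ) then ln T ~ Normal(μ,σ), so the p-quantile of ln T is μ + z_p·σ.
ln(520) = 6.254 and ln(1100) = 7.003; z_{0.5} = 0, z_{0.97} = 1.881.
σ = (7.003 − 6.254)/(1.881 − (0)) = 0.398.
μ = 6.254 − (0)·0.398 = 6.254.
CV = √(exp(σ²)−1) = √(exp(0.1587)−1) = 0.415.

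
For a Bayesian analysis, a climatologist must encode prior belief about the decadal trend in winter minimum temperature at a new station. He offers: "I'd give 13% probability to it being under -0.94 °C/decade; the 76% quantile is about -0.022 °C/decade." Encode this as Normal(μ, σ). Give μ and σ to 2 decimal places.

μ = -0.38, σ = 0.50

For Normal(μ,σ), the p-quantile is μ + z_p·σ. Here z_{0.13} = -1.126, z_{0.76} = 0.7063.
So -0.94 = μ − 1.126σ and -0.022 = μ + 0.7063σ.
Subtracting: σ = (-0.022 − -0.94)/(0.7063 − (-1.126)) = 0.50.
Then μ = -0.94 − (-1.126)·0.50 = -0.38.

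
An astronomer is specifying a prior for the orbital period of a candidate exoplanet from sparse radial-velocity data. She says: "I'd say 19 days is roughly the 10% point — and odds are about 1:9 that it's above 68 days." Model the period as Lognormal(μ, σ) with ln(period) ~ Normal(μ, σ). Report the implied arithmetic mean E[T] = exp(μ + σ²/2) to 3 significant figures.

E[T] ≈ 40.7 days

If T ~ Lognormal(μ,σ) then ln T ~ Normal(μ,σ), so the p-quantile of ln T is μ + z_p·σ.
ln(19) = 2.944 and ln(68) = 4.22; z_{0.1} = -1.282, z_{0.9} = 1.282.
σ = (4.22 − 2.944)/(1.282 − (-1.282)) = 0.497.
μ = 2.944 − (-1.282)·0.497 = 3.582.
E[T] = exp(μ + σ²/2) = exp(3.582 + 0.1237) = 40.7 days.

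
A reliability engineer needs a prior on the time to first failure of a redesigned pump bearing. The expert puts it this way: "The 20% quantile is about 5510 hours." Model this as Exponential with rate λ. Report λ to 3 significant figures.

λ ≈ 4.05e-05

P(T < 5510.0) = 1 − e^(−λ·5510.0) = 0.2, so λ = −ln(1−0.2)/5510.0 = −ln(0.8)/5510.0 = 4.05e-05.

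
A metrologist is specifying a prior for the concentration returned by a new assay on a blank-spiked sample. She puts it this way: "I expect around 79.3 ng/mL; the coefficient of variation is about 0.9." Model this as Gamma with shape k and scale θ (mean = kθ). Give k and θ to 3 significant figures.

For Gamma(k, scale θ): mean = kθ, variance = kθ², so CV = 1/√k.
CV = 0.9, hence k = 1/CV² = 1.23.
Then θ = mean/k = 79.3/1.23 = 64.2.

k ≈ 1.23, θ ≈ 64.2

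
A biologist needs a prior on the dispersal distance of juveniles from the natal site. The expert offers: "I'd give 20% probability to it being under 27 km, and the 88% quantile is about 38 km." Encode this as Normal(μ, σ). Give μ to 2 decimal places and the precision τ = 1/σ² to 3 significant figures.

μ = 31.59, τ = 0.0336

The p-quantile of Normal(μ,σ) is μ + z_p·σ, with z_{0.2} = -0.8416 and z_{0.88} = 1.175.
Eliminate σ: μ = (z₂·x₁ − z₁·x₂)/(z₂ − z₁) = (1.175·27 − (-0.8416)·38)/2.017 = 31.59.
Then σ = (x₂ − x₁)/(z₂ − z₁) = (38 − 27)/2.017 = 5.45.
Precision τ = 1/σ² = 1/5.455² = 0.0336.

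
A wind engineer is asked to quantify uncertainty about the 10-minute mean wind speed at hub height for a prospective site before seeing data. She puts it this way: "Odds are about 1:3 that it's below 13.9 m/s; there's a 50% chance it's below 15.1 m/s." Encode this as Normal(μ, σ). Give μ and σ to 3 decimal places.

μ = 15.100, σ = 1.779

For Normal(μ,σ), the p-quantile is μ + z_p·σ. Here z_{0.25} = -0.6745, z_{0.5} = 0.
So 13.9 = μ − 0.6745σ and 15.1 = μ + 0σ.
Subtracting: σ = (15.1 − 13.9)/(0 − (-0.6745)) = 1.779.
Then μ = 13.9 − (-0.6745)·1.779 = 15.100.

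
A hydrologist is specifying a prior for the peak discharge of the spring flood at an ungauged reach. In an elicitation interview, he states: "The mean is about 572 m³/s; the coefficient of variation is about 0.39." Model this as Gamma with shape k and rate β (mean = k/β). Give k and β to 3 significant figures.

k ≈ 6.57, β ≈ 0.0115

For Gamma(k, rate β): mean = k/β, variance = k/β², so CV = 1/√k.
CV = 0.39, hence k = 1/CV² = 6.57.
Then β = k/mean = 6.57/572 = 0.0115.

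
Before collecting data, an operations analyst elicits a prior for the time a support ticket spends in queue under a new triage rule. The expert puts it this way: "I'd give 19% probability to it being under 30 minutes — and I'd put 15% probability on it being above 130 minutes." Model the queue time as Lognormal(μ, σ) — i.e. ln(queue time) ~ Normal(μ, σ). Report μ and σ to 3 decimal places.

μ ≈ 4.074, σ ≈ 0.766

If T ~ Lognormal(μ,σ) then ln T ~ Normal(μ,σ), so the p-quantile of ln T is μ + z_p·σ.
ln(30) = 3.401 and ln(130) = 4.868; z_{0.19} = -0.8779, z_{0.85} = 1.036.
σ = (4.868 − 3.401)/(1.036 − (-0.8779)) = 0.766.
μ = 3.401 − (-0.8779)·0.766 = 4.074.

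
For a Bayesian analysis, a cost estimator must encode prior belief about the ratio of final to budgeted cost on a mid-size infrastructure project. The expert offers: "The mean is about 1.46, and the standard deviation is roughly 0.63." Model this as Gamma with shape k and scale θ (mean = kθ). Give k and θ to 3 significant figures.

For Gamma(k, scale θ): mean = kθ, variance = kθ², so CV = 1/√k.
CV = SD/mean = 0.63/1.46 = 0.4315, hence k = 1/CV² = 5.37.
Then θ = mean/k = 1.46/5.37 = 0.272.

k ≈ 5.37, θ ≈ 0.272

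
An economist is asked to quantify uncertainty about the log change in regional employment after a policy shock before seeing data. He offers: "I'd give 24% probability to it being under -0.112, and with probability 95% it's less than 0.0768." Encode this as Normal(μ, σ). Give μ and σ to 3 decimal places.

μ = -0.055, σ = 0.080

For Normal(μ,σ), the p-quantile is μ + z_p·σ. Here z_{0.24} = -0.7063, z_{0.95} = 1.645.
So -0.112 = μ − 0.7063σ and 0.0768 = μ + 1.645σ.
Subtracting: σ = (0.0768 − -0.112)/(1.645 − (-0.7063)) = 0.080.
Then μ = -0.112 − (-0.7063)·0.080 = -0.055.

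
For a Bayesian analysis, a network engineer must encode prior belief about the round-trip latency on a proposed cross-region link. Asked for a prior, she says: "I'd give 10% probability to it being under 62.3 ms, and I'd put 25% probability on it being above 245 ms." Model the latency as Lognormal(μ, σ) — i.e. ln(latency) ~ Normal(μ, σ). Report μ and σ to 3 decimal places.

μ ≈ 5.029, σ ≈ 0.700

If T ~ Lognormal(μ,σ) then ln T ~ Normal(μ,σ), so the p-quantile of ln T is μ + z_p·σ.
ln(62.3) = 4.132 and ln(245) = 5.501; z_{0.1} = -1.282, z_{0.75} = 0.6745.
σ = (5.501 − 4.132)/(0.6745 − (-1.282)) = 0.700.
μ = 4.132 − (-1.282)·0.700 = 5.029.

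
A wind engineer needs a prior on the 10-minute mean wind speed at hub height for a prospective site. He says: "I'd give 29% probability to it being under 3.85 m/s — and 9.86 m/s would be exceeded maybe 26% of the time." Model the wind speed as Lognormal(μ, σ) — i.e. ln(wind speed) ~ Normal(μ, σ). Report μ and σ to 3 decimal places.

μ ≈ 1.783, σ ≈ 0.786

If T ~ Lognormal(μ,σ) then ln T ~ Normal(μ,σ), so the p-quantile of ln T is μ + z_p·σ.
ln(3.85) = 1.348 and ln(9.86) = 2.288; z_{0.29} = -0.5534, z_{0.74} = 0.6433.
σ = (2.288 − 1.348)/(0.6433 − (-0.5534)) = 0.786.
μ = 1.348 − (-0.5534)·0.786 = 1.783.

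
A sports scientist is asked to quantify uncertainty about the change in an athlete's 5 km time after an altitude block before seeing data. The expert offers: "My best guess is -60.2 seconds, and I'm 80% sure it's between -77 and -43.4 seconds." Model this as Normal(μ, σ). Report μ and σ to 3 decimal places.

μ = -60.200, σ = 13.109

A symmetric 80% interval runs μ ± z·σ with z = 1.282.
Half-width = 16.8, so σ = 16.8/1.282 = 13.109.
μ is the stated best guess, -60.200.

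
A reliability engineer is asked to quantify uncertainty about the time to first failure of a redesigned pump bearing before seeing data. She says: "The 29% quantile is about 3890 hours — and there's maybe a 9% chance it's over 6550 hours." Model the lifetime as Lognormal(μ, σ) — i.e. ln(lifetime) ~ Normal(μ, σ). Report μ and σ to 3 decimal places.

μ ≈ 8.418, σ ≈ 0.275

If T ~ Lognormal(μ,σ) then ln T ~ Normal(μ,σ), so the p-quantile of ln T is μ + z_p·σ.
ln(3890) = 8.266 and ln(6550) = 8.787; z_{0.29} = -0.5534, z_{0.91} = 1.341.
σ = (8.787 − 8.266)/(1.341 − (-0.5534)) = 0.275.
μ = 8.266 − (-0.5534)·0.275 = 8.418.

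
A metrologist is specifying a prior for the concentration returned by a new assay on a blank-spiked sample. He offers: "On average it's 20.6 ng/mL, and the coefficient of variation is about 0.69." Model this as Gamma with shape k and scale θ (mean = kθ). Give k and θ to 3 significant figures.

For Gamma(k, scale θ): mean = kθ, variance = kθ², so CV = 1/√k.
CV = 0.69, hence k = 1/CV² = 2.1.
Then θ = mean/k = 20.6/2.1 = 9.81.

k ≈ 2.1, θ ≈ 9.81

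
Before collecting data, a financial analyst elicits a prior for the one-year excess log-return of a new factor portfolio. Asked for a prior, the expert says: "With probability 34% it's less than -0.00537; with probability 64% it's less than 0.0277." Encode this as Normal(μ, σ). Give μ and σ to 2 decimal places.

The p-quantile of Normal(μ,σ) is μ + z_p·σ, with z_{0.34} = -0.4125 and z_{0.64} = 0.3585.
Eliminate σ: μ = (z₂·x₁ − z₁·x₂)/(z₂ − z₁) = (0.3585·-0.00537 − (-0.4125)·0.0277)/0.7709 = 0.01.
Then σ = (x₂ − x₁)/(z₂ − z₁) = (0.0277 − -0.00537)/0.7709 = 0.04.

μ = 0.01, σ = 0.04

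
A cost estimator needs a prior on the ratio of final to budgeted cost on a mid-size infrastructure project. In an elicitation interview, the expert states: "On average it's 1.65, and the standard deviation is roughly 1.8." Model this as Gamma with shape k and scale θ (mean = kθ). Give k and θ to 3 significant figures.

k ≈ 0.84, θ ≈ 1.96

For Gamma(k, scale θ): mean = kθ, variance = kθ², so CV = 1/√k.
CV = SD/mean = 1.8/1.65 = 1.091, hence k = 1/CV² = 0.84.
Then θ = mean/k = 1.65/0.84 = 1.96.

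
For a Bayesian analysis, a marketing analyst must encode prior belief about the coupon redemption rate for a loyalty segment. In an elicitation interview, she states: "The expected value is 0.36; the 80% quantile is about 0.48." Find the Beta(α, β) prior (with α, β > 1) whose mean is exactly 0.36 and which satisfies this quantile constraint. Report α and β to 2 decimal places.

With mean 0.36 fixed, write α = 0.36s, β = 0.64s where s = α+β.
Need P(θ < 0.48) = 0.8 under Beta(0.36s, 0.64s). Normal approximation: (q−m)/√(m(1−m)/s) ≈ z_{0.8} = 0.842, so s ≈ 0.36·0.64·(0.842)²/(0.48−0.36)² = 11.3.
At s = 11.3: P(θ<0.48) ≈ 0.804. Adjusting to match 0.8 gives s ≈ 10.94.
So α = 0.36·10.94 ≈ 3.94, β = 0.64·10.94 ≈ 7.00.

α ≈ 3.94, β ≈ 7.00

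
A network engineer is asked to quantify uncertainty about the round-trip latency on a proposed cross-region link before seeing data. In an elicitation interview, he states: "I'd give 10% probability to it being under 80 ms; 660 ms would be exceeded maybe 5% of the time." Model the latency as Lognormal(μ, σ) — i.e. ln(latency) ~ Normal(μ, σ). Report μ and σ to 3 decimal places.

μ ≈ 5.306, σ ≈ 0.721

If T ~ Lognormal(μ,σ) then ln T ~ Normal(μ,σ), so the p-quantile of ln T is μ + z_p·σ.
ln(80) = 4.382 and ln(660) = 6.492; z_{0.1} = -1.282, z_{0.95} = 1.645.
σ = (6.492 − 4.382)/(1.645 − (-1.282)) = 0.721.
μ = 4.382 − (-1.282)·0.721 = 5.306.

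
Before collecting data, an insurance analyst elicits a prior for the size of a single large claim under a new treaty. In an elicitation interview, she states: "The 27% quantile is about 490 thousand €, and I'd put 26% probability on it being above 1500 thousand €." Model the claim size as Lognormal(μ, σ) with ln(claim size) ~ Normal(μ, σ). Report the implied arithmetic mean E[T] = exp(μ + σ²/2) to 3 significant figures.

E[T] ≈ 1260 thousand €

If T ~ Lognormal(μ,σ) then ln T ~ Normal(μ,σ), so the p-quantile of ln T is μ + z_p·σ.
ln(490) = 6.194 and ln(1500) = 7.313; z_{0.27} = -0.6128, z_{0.74} = 0.6433.
σ = (7.313 − 6.194)/(0.6433 − (-0.6128)) = 0.891.
μ = 6.194 − (-0.6128)·0.891 = 6.740.
E[T] = exp(μ + σ²/2) = exp(6.740 + 0.3966) = 1260 thousand €.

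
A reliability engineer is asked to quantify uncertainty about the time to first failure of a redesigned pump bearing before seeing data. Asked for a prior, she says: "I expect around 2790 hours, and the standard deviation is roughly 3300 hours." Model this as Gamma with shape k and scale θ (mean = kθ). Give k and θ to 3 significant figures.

k ≈ 0.715, θ ≈ 3900

For Gamma(k, scale θ): mean = kθ, variance = kθ², so CV = 1/√k.
CV = SD/mean = 3300/2790 = 1.183, hence k = 1/CV² = 0.715.
Then θ = mean/k = 2790/0.715 = 3900.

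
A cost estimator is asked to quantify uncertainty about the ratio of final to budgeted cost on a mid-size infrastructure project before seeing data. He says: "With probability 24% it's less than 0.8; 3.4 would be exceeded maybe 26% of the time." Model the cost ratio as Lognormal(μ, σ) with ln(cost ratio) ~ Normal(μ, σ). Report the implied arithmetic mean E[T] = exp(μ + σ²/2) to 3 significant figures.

E[T] ≈ 3.03

If T ~ Lognormal(μ,σ) then ln T ~ Normal(μ,σ), so the p-quantile of ln T is μ + z_p·σ.
ln(0.8) = -0.2231 and ln(3.4) = 1.224; z_{0.24} = -0.7063, z_{0.74} = 0.6433.
σ = (1.224 − -0.2231)/(0.6433 − (-0.7063)) = 1.072.
μ = -0.2231 − (-0.7063)·1.072 = 0.534.
E[T] = exp(μ + σ²/2) = exp(0.534 + 0.5747) = 3.03.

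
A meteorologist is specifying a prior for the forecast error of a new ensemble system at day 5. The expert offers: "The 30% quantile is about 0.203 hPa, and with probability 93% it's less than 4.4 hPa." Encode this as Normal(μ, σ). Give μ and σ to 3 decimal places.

For Normal(μ,σ), the p-quantile is μ + z_p·σ. Here z_{0.3} = -0.5244, z_{0.93} = 1.476.
So 0.203 = μ − 0.5244σ and 4.4 = μ + 1.476σ.
Subtracting: σ = (4.4 − 0.203)/(1.476 − (-0.5244)) = 2.098.
Then μ = 0.203 − (-0.5244)·2.098 = 1.303.

μ = 1.303, σ = 2.098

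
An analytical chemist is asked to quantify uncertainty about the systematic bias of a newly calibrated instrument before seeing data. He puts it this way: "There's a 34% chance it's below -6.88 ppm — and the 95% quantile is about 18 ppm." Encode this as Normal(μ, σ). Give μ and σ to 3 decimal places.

μ = -1.892, σ = 12.093

The p-quantile of Normal(μ,σ) is μ + z_p·σ, with z_{0.34} = -0.4125 and z_{0.95} = 1.645.
Eliminate σ: μ = (z₂·x₁ − z₁·x₂)/(z₂ − z₁) = (1.645·-6.88 − (-0.4125)·18)/2.057 = -1.892.
Then σ = (x₂ − x₁)/(z₂ − z₁) = (18 − -6.88)/2.057 = 12.093.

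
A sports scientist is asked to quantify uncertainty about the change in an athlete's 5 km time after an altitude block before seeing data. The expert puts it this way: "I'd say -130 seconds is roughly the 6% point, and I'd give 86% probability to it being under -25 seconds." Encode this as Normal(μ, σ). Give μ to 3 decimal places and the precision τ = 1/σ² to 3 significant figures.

μ = -68.047, τ = 0.00063

For Normal(μ,σ), the p-quantile is μ + z_p·σ. Here z_{0.06} = -1.555, z_{0.86} = 1.08.
So -130 = μ − 1.555σ and -25 = μ + 1.08σ.
Subtracting: σ = (-25 − -130)/(1.08 − (-1.555)) = 39.847.
Then μ = -130 − (-1.555)·39.847 = -68.047.
Precision τ = 1/σ² = 1/39.85² = 0.00063.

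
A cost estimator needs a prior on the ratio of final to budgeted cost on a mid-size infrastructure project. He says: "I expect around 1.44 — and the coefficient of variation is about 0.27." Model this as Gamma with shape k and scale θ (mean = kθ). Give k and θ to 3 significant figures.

k ≈ 13.7, θ ≈ 0.105

For Gamma(k, scale θ): mean = kθ, variance = kθ², so CV = 1/√k.
CV = 0.27, hence k = 1/CV² = 13.7.
Then θ = mean/k = 1.44/13.7 = 0.105.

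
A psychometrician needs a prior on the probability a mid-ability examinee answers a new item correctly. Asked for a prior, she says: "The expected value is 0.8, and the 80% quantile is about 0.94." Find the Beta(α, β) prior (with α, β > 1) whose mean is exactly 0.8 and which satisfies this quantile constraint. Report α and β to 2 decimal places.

With mean 0.8 fixed, write α = 0.8s, β = 0.2s where s = α+β.
Need P(θ < 0.94) = 0.8 under Beta(0.8s, 0.2s). Normal approximation: (q−m)/√(m(1−m)/s) ≈ z_{0.8} = 0.842, so s ≈ 0.8·0.2·(0.842)²/(0.94−0.8)² = 5.8.
At s = 5.8: P(θ<0.94) ≈ 0.809. Adjusting to match 0.8 gives s ≈ 5.52.
So α = 0.8·5.52 ≈ 4.42, β = 0.2·5.52 ≈ 1.10.

α ≈ 4.42, β ≈ 1.10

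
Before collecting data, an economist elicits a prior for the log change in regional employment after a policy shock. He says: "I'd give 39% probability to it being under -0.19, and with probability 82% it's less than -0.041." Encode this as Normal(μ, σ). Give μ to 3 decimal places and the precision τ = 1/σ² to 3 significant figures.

The p-quantile of Normal(μ,σ) is μ + z_p·σ, with z_{0.39} = -0.2793 and z_{0.82} = 0.9154.
Eliminate σ: μ = (z₂·x₁ − z₁·x₂)/(z₂ − z₁) = (0.9154·-0.19 − (-0.2793)·-0.041)/1.195 = -0.155.
Then σ = (x₂ − x₁)/(z₂ − z₁) = (-0.041 − -0.19)/1.195 = 0.125.
Precision τ = 1/σ² = 1/0.1247² = 64.3.

μ = -0.155, τ = 64.3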